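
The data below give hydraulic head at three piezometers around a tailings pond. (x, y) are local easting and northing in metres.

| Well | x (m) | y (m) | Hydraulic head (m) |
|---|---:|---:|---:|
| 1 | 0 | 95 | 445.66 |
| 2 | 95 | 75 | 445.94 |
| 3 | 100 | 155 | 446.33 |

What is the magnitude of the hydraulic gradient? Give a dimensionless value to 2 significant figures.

Three-point gradient (reference 1): Δ to 2 = (95, -20, +0.28), Δ to 3 = (100, 60, +0.67).
∂h/∂x = +0.003922, ∂h/∂y = +0.004630 (det = 7700).
|∇h| = √(0.003922² + 0.004630²) = 0.006068

0.0061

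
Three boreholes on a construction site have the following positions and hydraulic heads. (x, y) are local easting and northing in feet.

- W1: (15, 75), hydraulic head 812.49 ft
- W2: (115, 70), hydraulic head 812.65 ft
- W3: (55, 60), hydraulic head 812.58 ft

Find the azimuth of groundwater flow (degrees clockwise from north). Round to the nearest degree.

Taking W1 as reference: W2−W1 = (100, -5, +0.16); W3−W1 = (40, -15, +0.09).
Determinant of the coordinate differences = 100·(-15) − 40·(-5) = -1300.
∂h/∂x = [(+0.16)·(-15) − (+0.09)·(-5)] / -1300 = +0.001500
∂h/∂y = [100·(+0.09) − 40·(+0.16)] / -1300 = -0.002000
Flow direction (−∇h) has components (-0.001500 E, +0.002000 N).
Azimuth = atan2(E, N) = atan2(-0.001500, +0.002000) = 323.1° ≈ 323°.

323°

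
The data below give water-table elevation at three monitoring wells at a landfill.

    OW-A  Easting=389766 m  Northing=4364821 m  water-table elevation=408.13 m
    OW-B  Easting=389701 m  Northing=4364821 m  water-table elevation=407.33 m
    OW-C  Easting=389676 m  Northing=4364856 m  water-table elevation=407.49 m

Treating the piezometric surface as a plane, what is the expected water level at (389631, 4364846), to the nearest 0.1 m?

Differences from OW-A: to OW-B (Δx, Δy, Δh) = (-65, 0, -0.80); to OW-C = (-90, 35, -0.64).
Solve a·Δx + b·Δy = Δh: det = (-65)·35 − (-90)·0 = -2275.
∂h/∂x = [(-0.80)·35 − (-0.64)·0] / -2275 = +0.01231
∂h/∂y = [(-65)·(-0.64) − (-90)·(-0.80)] / -2275 = +0.01336
h(389631, 4364846) = 408.13 + (+0.01231)·(-135) + (+0.01336)·(25) = 408.13 -1.662 +0.334 = 406.803 m.

406.8 m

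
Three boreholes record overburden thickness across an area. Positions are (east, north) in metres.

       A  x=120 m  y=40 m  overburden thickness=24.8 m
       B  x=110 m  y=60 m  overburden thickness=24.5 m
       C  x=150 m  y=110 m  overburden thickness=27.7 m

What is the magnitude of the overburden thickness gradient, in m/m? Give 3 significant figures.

Three-point gradient (reference A): Δ to B = (-10, 20, -0.3), Δ to C = (30, 70, +2.9).
∂d/∂x = +0.06077, ∂d/∂y = +0.01538 (det = -1300).
|∇f| = √(0.06077² + 0.01538²) = 0.06269 m/m

0.0627 m/m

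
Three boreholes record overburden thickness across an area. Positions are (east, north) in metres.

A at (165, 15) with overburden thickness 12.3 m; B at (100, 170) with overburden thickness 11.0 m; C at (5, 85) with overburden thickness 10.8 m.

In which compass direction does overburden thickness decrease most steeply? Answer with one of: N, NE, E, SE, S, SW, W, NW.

NW

Taking A as reference: B−A = (-65, 155, -1.3); C−A = (-160, 70, -1.5).
Solve a·Δx + b·Δy = Δd: det = (-65)·70 − (-160)·155 = 20250.
∂d/∂x = [(-1.3)·70 − (-1.5)·155] / 20250 = +0.006988
∂d/∂y = [(-65)·(-1.5) − (-160)·(-1.3)] / 20250 = -0.005457
Steepest decrease is along −∇f = (-0.006988 E, +0.005457 N) → northwest.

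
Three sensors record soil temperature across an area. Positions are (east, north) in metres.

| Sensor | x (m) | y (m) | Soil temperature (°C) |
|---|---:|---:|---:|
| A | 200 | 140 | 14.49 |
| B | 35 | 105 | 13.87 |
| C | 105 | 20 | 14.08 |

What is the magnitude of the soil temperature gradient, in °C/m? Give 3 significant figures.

Differences from A: to B (Δx, Δy, Δh) = (-165, -35, -0.62); to C = (-95, -120, -0.41).
Solve a·Δx + b·Δy = ΔT: det = (-165)·(-120) − (-95)·(-35) = 16475.
∂T/∂x = [(-0.62)·(-120) − (-0.41)·(-35)] / 16475 = +0.003645
∂T/∂y = [(-165)·(-0.41) − (-95)·(-0.62)] / 16475 = +0.0005311
|∇f| = √(0.003645² + 0.0005311²) = 0.003683 °C/m

0.00368 °C/m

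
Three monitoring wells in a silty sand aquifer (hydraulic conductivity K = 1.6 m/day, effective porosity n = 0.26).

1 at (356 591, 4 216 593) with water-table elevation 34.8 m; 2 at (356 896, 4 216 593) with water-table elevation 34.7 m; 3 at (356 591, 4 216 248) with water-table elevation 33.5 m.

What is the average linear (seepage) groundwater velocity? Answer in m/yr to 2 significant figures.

8.5 m/yr

∂h/∂x = (34.7 − 34.8) / (356896 − 356591) = -0.0003279
∂h/∂y = (33.5 − 34.8) / (4216248 − 4216593) = +0.003768
|∇h| = √(-0.0003279² + 0.003768²) = 0.003782
Seepage velocity v = K·i/n = 1.6 × 0.003782 / 0.26 = 0.02327 m/day = 8.499 m/yr.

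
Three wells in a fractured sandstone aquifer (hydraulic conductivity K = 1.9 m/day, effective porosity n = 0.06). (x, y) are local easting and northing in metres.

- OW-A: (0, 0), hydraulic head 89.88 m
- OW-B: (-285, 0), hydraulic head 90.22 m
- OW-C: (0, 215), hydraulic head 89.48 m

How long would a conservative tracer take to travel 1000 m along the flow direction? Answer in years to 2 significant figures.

39 years

∂h/∂x = (90.22 − 89.88) / (-285 − 0) = -0.001193
∂h/∂y = (89.48 − 89.88) / (215 − 0) = -0.001860
|∇h| = √(-0.001193² + -0.001860²) = 0.00221
Seepage velocity v = K·i/n = 1.9 × 0.00221 / 0.06 = 0.06998 m/day.
t = 1000 / 0.06998 = 1.429e+04 days = 39.1 years.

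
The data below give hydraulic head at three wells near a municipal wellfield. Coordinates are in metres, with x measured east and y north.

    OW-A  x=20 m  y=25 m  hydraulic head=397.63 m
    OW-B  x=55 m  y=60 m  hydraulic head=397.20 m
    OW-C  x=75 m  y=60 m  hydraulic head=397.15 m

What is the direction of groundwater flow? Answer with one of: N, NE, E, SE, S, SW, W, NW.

N

Three-point gradient (reference OW-A): Δ to OW-B = (35, 35, -0.43), Δ to OW-C = (55, 35, -0.48).
∂h/∂x = -0.002500, ∂h/∂y = -0.009786 (det = -700).
Flow = −∇h = (+0.002500 east, +0.009786 north), which points north.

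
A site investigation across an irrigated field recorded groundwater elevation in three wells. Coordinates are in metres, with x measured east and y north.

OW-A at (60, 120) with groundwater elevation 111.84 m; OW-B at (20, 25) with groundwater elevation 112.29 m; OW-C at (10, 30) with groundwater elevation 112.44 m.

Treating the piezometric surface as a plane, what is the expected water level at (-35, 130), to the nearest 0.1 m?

With h = a·x + b·y + c and OW-A as origin, the differences give:
  (-40)·a + (-95)·b = +0.45
  (-50)·a + (-90)·b = +0.60
Eliminate b (×(-90) and ×(-95), subtract): -1150·a = 16.500 → a = ∂h/∂x = -0.01435
Back-substitute: b = ∂h/∂y = +0.001304.
h(-35, 130) = 111.84 + (-0.01435)·(-95) + (+0.001304)·(10) = 111.84 +1.363 +0.013 = 113.216 m.

113.2 m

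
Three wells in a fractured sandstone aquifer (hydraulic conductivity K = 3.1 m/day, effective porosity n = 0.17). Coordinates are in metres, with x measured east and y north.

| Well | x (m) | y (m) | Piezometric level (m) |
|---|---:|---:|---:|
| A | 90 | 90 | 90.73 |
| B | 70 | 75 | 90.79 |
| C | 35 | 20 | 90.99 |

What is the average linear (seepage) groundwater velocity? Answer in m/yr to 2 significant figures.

22 m/yr

Differences from A: to B (Δx, Δy, Δh) = (-20, -15, +0.06); to C = (-55, -70, +0.26).
Determinant of the coordinate differences = (-20)·(-70) − (-55)·(-15) = 575.
∂h/∂x = [(+0.06)·(-70) − (+0.26)·(-15)] / 575 = -0.0005217
∂h/∂y = [(-20)·(+0.26) − (-55)·(+0.06)] / 575 = -0.003304
|∇h| = √(-0.0005217² + -0.003304²) = 0.003345
Seepage velocity v = K·i/n = 3.1 × 0.003345 / 0.17 = 0.061 m/day = 22.28 m/yr.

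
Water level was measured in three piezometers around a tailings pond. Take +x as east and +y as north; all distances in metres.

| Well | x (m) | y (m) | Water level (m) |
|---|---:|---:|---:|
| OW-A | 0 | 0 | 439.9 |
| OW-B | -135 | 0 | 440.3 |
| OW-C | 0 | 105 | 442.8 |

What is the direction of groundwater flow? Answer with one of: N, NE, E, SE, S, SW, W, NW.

S

∂h/∂x = (440.3 − 439.9) / (-135 − 0) = -0.002963
∂h/∂y = (442.8 − 439.9) / (105 − 0) = +0.02762
Flow = −∇h = (+0.002963 east, -0.02762 north), which points south.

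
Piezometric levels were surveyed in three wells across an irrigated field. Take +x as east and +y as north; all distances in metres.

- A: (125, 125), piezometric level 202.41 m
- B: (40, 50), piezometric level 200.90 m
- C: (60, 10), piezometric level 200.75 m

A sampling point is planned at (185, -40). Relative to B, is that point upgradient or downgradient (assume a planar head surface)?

upgradient

Taking A as reference: B−A = (-85, -75, -1.51); C−A = (-65, -115, -1.66).
Determinant of the coordinate differences = (-85)·(-115) − (-65)·(-75) = 4900.
∂h/∂x = [(-1.51)·(-115) − (-1.66)·(-75)] / 4900 = +0.01003
∂h/∂y = [(-85)·(-1.66) − (-65)·(-1.51)] / 4900 = +0.008765
Head at (185, -40) = 202.41 + (+0.01003)·(60) + (+0.008765)·(-165) = 201.57 m.
That is higher than the 200.90 m at B, so the point is upgradient.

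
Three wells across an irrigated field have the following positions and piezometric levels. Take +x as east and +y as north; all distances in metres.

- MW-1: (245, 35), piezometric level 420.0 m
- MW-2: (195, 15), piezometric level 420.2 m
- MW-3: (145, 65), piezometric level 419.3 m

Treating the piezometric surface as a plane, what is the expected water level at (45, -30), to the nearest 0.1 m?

Differences from MW-1: to MW-2 (Δx, Δy, Δh) = (-50, -20, +0.2); to MW-3 = (-100, 30, -0.7).
Solve a·Δx + b·Δy = Δh: det = (-50)·30 − (-100)·(-20) = -3500.
∂h/∂x = [(+0.2)·30 − (-0.7)·(-20)] / -3500 = +0.002286
∂h/∂y = [(-50)·(-0.7) − (-100)·(+0.2)] / -3500 = -0.01571
h(45, -30) = 420.0 + (+0.002286)·(-200) + (-0.01571)·(-65) = 420.0 -0.457 +1.021 = 420.564 m.

420.6 m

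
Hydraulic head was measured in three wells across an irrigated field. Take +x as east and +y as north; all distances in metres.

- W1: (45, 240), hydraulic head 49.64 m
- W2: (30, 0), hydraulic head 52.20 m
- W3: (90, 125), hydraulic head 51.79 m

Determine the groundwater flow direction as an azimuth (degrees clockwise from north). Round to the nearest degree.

304°

Differences from W1: to W2 (Δx, Δy, Δh) = (-15, -240, +2.56); to W3 = (45, -115, +2.15).
Determinant of the coordinate differences = (-15)·(-115) − 45·(-240) = 12525.
∂h/∂x = [(+2.56)·(-115) − (+2.15)·(-240)] / 12525 = +0.01769
∂h/∂y = [(-15)·(+2.15) − 45·(+2.56)] / 12525 = -0.01177
Flow direction (−∇h) has components (-0.01769 E, +0.01177 N).
Azimuth = atan2(E, N) = atan2(-0.01769, +0.01177) = 303.6° ≈ 304°.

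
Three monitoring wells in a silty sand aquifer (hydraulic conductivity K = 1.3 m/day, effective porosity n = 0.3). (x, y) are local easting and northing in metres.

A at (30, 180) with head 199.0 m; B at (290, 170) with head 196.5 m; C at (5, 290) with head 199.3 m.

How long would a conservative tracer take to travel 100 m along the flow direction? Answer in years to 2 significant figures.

Differences from A: to B (Δx, Δy, Δh) = (260, -10, -2.5); to C = (-25, 110, +0.3).
Determinant of the coordinate differences = 260·110 − (-25)·(-10) = 28350.
∂h/∂x = [(-2.5)·110 − (+0.3)·(-10)] / 28350 = -0.009594
∂h/∂y = [260·(+0.3) − (-25)·(-2.5)] / 28350 = +0.0005467
|∇h| = √(-0.009594² + 0.0005467²) = 0.00961
Seepage velocity v = K·i/n = 1.3 × 0.00961 / 0.3 = 0.04164 m/day.
t = 100 / 0.04164 = 2402 days = 6.58 years.

6.6 years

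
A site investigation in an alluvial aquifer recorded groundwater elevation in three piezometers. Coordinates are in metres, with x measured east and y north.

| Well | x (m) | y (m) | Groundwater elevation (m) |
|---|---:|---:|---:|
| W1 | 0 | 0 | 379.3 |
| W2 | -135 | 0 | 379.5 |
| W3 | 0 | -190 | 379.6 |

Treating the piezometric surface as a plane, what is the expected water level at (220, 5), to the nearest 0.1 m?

379.0 m

∂h/∂x = (379.5 − 379.3) / (-135 − 0) = -0.001481
∂h/∂y = (379.6 − 379.3) / (-190 − 0) = -0.001579
h(220, 5) = 379.3 + (-0.001481)·(220) + (-0.001579)·(5) = 379.3 -0.326 -0.008 = 378.966 m.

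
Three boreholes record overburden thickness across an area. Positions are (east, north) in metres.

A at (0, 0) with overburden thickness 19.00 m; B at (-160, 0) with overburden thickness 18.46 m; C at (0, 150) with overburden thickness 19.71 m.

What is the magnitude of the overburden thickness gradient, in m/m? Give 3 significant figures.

0.00581 m/m

∂d/∂x = (18.46 − 19.00) / (-160 − 0) = +0.003375
∂d/∂y = (19.71 − 19.00) / (150 − 0) = +0.004733
|∇f| = √(0.003375² + 0.004733²) = 0.005813 m/m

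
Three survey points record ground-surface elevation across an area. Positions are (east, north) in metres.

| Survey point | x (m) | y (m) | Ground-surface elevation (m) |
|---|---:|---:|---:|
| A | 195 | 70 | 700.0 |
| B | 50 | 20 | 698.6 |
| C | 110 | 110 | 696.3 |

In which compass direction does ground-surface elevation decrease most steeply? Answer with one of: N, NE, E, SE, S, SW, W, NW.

Differences from A: to B (Δx, Δy, Δh) = (-145, -50, -1.4); to C = (-85, 40, -3.7).
Determinant of the coordinate differences = (-145)·40 − (-85)·(-50) = -10050.
∂z/∂x = [(-1.4)·40 − (-3.7)·(-50)] / -10050 = +0.02398
∂z/∂y = [(-145)·(-3.7) − (-85)·(-1.4)] / -10050 = -0.04154
Steepest decrease is along −∇f = (-0.02398 E, +0.04154 N) → northwest.

NW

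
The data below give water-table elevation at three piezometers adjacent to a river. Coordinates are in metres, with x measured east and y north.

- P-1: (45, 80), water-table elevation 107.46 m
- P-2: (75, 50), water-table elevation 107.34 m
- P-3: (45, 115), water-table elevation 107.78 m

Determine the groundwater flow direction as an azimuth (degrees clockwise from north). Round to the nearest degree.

Differences from P-1: to P-2 (Δx, Δy, Δh) = (30, -30, -0.12); to P-3 = (0, 35, +0.32).
Determinant of the coordinate differences = 30·35 − 0·(-30) = 1050.
∂h/∂x = [(-0.12)·35 − (+0.32)·(-30)] / 1050 = +0.005143
∂h/∂y = [30·(+0.32) − 0·(-0.12)] / 1050 = +0.009143
Flow direction (−∇h) has components (-0.005143 E, -0.009143 N).
Azimuth = atan2(E, N) = atan2(-0.005143, -0.009143) = 209.4° ≈ 209°.

209°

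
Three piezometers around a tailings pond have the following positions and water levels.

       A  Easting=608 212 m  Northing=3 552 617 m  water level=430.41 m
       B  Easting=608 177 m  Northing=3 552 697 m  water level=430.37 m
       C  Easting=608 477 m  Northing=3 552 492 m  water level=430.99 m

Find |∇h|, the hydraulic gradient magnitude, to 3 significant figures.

0.00253

Differences from A: to B (Δx, Δy, Δh) = (-35, 80, -0.04); to C = (265, -125, +0.58).
Determinant of the coordinate differences = (-35)·(-125) − 265·80 = -16825.
∂h/∂x = [(-0.04)·(-125) − (+0.58)·80] / -16825 = +0.002461
∂h/∂y = [(-35)·(+0.58) − 265·(-0.04)] / -16825 = +0.0005765
|∇h| = √(0.002461² + 0.0005765²) = 0.002528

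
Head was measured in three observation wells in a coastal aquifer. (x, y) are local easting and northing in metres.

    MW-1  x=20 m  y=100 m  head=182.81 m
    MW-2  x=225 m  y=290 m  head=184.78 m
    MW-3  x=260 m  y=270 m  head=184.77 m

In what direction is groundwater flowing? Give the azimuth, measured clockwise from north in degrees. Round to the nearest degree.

208°

Taking MW-1 as reference: MW-2−MW-1 = (205, 190, +1.97); MW-3−MW-1 = (240, 170, +1.96).
Determinant of the coordinate differences = 205·170 − 240·190 = -10750.
∂h/∂x = [(+1.97)·170 − (+1.96)·190] / -10750 = +0.003488
∂h/∂y = [205·(+1.96) − 240·(+1.97)] / -10750 = +0.006605
Flow direction (−∇h) has components (-0.003488 E, -0.006605 N).
Azimuth = atan2(E, N) = atan2(-0.003488, -0.006605) = 207.8° ≈ 208°.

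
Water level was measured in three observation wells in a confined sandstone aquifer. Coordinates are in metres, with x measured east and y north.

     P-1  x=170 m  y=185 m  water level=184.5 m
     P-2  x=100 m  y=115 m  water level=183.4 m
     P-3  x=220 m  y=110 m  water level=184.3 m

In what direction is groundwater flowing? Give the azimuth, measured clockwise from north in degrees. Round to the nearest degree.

Differences from P-1: to P-2 (Δx, Δy, Δh) = (-70, -70, -1.1); to P-3 = (50, -75, -0.2).
Solve a·Δx + b·Δy = Δh: det = (-70)·(-75) − 50·(-70) = 8750.
∂h/∂x = [(-1.1)·(-75) − (-0.2)·(-70)] / 8750 = +0.007829
∂h/∂y = [(-70)·(-0.2) − 50·(-1.1)] / 8750 = +0.007886
Flow direction (−∇h) has components (-0.007829 E, -0.007886 N).
Azimuth = atan2(E, N) = atan2(-0.007829, -0.007886) = 224.8° ≈ 225°.

225°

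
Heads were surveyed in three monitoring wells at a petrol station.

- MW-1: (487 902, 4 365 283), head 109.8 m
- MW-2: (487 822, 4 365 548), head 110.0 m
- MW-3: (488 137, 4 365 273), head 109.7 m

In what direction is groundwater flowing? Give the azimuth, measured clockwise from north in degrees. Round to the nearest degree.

Differences from MW-1: to MW-2 (Δx, Δy, Δh) = (-80, 265, +0.2); to MW-3 = (235, -10, -0.1).
Determinant of the coordinate differences = (-80)·(-10) − 235·265 = -61475.
∂h/∂x = [(+0.2)·(-10) − (-0.1)·265] / -61475 = -0.0003985
∂h/∂y = [(-80)·(-0.1) − 235·(+0.2)] / -61475 = +0.0006344
Flow direction (−∇h) has components (+0.0003985 E, -0.0006344 N).
Azimuth = atan2(E, N) = atan2(+0.0003985, -0.0006344) = 147.9° ≈ 148°.

148°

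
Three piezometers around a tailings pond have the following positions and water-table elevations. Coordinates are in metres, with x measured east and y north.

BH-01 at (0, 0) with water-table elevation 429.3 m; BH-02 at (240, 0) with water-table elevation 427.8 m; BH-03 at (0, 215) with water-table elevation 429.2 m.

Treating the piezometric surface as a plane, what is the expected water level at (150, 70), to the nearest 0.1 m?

428.3 m

∂h/∂x = (427.8 − 429.3) / (240 − 0) = -0.006250
∂h/∂y = (429.2 − 429.3) / (215 − 0) = -0.0004651
h(150, 70) = 429.3 + (-0.006250)·(150) + (-0.0004651)·(70) = 429.3 -0.938 -0.033 = 428.330 m.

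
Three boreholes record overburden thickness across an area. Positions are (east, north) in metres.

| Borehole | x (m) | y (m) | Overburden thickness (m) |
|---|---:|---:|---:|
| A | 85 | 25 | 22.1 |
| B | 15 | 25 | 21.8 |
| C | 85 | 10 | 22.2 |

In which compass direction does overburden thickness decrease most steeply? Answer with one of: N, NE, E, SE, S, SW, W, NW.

NW

Differences from A: to B (Δx, Δy, Δh) = (-70, 0, -0.3); to C = (0, -15, +0.1).
Solve a·Δx + b·Δy = Δd: det = (-70)·(-15) − 0·0 = 1050.
∂d/∂x = [(-0.3)·(-15) − (+0.1)·0] / 1050 = +0.004286
∂d/∂y = [(-70)·(+0.1) − 0·(-0.3)] / 1050 = -0.006667
Steepest decrease is along −∇f = (-0.004286 E, +0.006667 N) → northwest.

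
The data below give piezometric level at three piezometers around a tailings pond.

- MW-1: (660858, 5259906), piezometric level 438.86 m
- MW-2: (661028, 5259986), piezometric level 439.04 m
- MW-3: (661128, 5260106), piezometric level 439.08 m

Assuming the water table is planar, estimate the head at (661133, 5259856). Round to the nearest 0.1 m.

439.3 m

Taking MW-1 as reference: MW-2−MW-1 = (170, 80, +0.18); MW-3−MW-1 = (270, 200, +0.22).
Determinant of the coordinate differences = 170·200 − 270·80 = 12400.
∂h/∂x = [(+0.18)·200 − (+0.22)·80] / 12400 = +0.001484
∂h/∂y = [170·(+0.22) − 270·(+0.18)] / 12400 = -0.0009032
h(661133, 5259856) = 438.86 + (+0.001484)·(275) + (-0.0009032)·(-50) = 438.86 +0.408 +0.045 = 439.313 m.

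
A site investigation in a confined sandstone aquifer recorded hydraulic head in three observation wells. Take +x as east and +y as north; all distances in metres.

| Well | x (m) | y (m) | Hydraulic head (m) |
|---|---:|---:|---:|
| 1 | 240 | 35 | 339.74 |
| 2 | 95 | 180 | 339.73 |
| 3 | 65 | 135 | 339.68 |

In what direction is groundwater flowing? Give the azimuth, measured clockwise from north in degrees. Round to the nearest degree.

Taking 1 as reference: 2−1 = (-145, 145, -0.01); 3−1 = (-175, 100, -0.06).
Determinant of the coordinate differences = (-145)·100 − (-175)·145 = 10875.
∂h/∂x = [(-0.01)·100 − (-0.06)·145] / 10875 = +0.0007080
∂h/∂y = [(-145)·(-0.06) − (-175)·(-0.01)] / 10875 = +0.0006391
Flow direction (−∇h) has components (-0.0007080 E, -0.0006391 N).
Azimuth = atan2(E, N) = atan2(-0.0007080, -0.0006391) = 227.9° ≈ 228°.

228°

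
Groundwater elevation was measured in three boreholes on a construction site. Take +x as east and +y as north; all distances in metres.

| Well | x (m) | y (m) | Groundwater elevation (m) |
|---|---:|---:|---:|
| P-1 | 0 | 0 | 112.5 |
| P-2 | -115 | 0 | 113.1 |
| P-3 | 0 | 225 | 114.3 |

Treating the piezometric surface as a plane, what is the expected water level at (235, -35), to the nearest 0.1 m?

111.0 m

∂h/∂x = (113.1 − 112.5) / (-115 − 0) = -0.005217
∂h/∂y = (114.3 − 112.5) / (225 − 0) = +0.008000
h(235, -35) = 112.5 + (-0.005217)·(235) + (+0.008000)·(-35) = 112.5 -1.226 -0.280 = 110.994 m.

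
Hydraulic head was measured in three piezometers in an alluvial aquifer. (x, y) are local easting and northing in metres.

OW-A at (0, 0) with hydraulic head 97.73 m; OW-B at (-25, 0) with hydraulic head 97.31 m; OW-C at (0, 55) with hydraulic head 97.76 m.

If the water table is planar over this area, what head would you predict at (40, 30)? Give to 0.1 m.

∂h/∂x = (97.31 − 97.73) / (-25 − 0) = +0.01680
∂h/∂y = (97.76 − 97.73) / (55 − 0) = +0.0005455
h(40, 30) = 97.73 + (+0.01680)·(40) + (+0.0005455)·(30) = 97.73 +0.672 +0.016 = 98.418 m.

98.4 m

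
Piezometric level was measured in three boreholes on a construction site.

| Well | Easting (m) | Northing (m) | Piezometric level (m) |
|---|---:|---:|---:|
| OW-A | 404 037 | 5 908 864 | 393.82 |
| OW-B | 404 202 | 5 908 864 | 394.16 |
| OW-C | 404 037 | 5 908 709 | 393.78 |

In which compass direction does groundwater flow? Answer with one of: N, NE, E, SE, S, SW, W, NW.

W

∂h/∂x = (394.16 − 393.82) / (404202 − 404037) = +0.002061
∂h/∂y = (393.78 − 393.82) / (5908709 − 5908864) = +0.0002581
Flow = −∇h = (-0.002061 east, -0.0002581 north), which points west.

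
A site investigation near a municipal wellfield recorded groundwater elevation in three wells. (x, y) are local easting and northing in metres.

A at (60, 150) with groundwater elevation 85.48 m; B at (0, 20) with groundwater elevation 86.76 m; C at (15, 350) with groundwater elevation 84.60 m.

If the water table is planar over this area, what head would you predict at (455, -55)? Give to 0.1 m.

83.6 m

Differences from A: to B (Δx, Δy, Δh) = (-60, -130, +1.28); to C = (-45, 200, -0.88).
Determinant of the coordinate differences = (-60)·200 − (-45)·(-130) = -17850.
∂h/∂x = [(+1.28)·200 − (-0.88)·(-130)] / -17850 = -0.007933
∂h/∂y = [(-60)·(-0.88) − (-45)·(+1.28)] / -17850 = -0.006185
h(455, -55) = 85.48 + (-0.007933)·(395) + (-0.006185)·(-205) = 85.48 -3.133 +1.268 = 83.614 m.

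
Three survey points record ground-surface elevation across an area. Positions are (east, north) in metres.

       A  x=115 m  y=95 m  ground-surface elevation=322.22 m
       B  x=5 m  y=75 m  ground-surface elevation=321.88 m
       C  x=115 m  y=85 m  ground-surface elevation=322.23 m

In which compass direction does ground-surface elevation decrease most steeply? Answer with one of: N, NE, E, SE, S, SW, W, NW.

W

Taking A as reference: B−A = (-110, -20, -0.34); C−A = (0, -10, +0.01).
Determinant of the coordinate differences = (-110)·(-10) − 0·(-20) = 1100.
∂z/∂x = [(-0.34)·(-10) − (+0.01)·(-20)] / 1100 = +0.003273
∂z/∂y = [(-110)·(+0.01) − 0·(-0.34)] / 1100 = -0.0010000
Steepest decrease is along −∇f = (-0.003273 E, +0.0010000 N) → west.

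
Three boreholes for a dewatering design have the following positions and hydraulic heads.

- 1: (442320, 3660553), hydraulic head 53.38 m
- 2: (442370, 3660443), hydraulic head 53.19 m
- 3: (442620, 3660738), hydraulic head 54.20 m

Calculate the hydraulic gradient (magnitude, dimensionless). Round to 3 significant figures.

0.00266

Taking 1 as reference: 2−1 = (50, -110, -0.19); 3−1 = (300, 185, +0.82).
Solve a·Δx + b·Δy = Δh: det = 50·185 − 300·(-110) = 42250.
∂h/∂x = [(-0.19)·185 − (+0.82)·(-110)] / 42250 = +0.001303
∂h/∂y = [50·(+0.82) − 300·(-0.19)] / 42250 = +0.002320
|∇h| = √(0.001303² + 0.002320²) = 0.002661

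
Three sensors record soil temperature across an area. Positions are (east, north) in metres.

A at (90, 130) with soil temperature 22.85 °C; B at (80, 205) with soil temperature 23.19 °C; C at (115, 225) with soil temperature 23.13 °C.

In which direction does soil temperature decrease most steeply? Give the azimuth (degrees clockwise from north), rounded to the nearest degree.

135°

Differences from A: to B (Δx, Δy, Δh) = (-10, 75, +0.34); to C = (25, 95, +0.28).
Solve a·Δx + b·Δy = ΔT: det = (-10)·95 − 25·75 = -2825.
∂T/∂x = [(+0.34)·95 − (+0.28)·75] / -2825 = -0.004000
∂T/∂y = [(-10)·(+0.28) − 25·(+0.34)] / -2825 = +0.004000
Steepest decrease is along −∇f: components (+0.004000 E, -0.004000 N).
Azimuth = atan2(+0.004000, -0.004000) = 135.0° ≈ 135°.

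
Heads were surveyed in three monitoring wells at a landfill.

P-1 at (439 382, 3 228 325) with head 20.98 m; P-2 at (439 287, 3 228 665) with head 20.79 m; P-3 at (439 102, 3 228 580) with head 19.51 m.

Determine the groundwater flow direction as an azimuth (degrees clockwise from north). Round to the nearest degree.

Differences from P-1: to P-2 (Δx, Δy, Δh) = (-95, 340, -0.19); to P-3 = (-280, 255, -1.47).
Solve a·Δx + b·Δy = Δh: det = (-95)·255 − (-280)·340 = 70975.
∂h/∂x = [(-0.19)·255 − (-1.47)·340] / 70975 = +0.006359
∂h/∂y = [(-95)·(-1.47) − (-280)·(-0.19)] / 70975 = +0.001218
Flow direction (−∇h) has components (-0.006359 E, -0.001218 N).
Azimuth = atan2(E, N) = atan2(-0.006359, -0.001218) = 259.2° ≈ 259°.

259°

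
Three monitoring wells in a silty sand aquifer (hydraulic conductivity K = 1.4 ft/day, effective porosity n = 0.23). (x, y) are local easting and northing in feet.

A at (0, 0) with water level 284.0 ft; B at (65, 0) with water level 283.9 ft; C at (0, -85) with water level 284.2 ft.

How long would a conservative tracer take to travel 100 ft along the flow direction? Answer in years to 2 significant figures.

16 years

∂h/∂x = (283.9 − 284.0) / (65 − 0) = -0.001538
∂h/∂y = (284.2 − 284.0) / (-85 − 0) = -0.002353
|∇h| = √(-0.001538² + -0.002353²) = 0.002811
Seepage velocity v = K·i/n = 1.4 × 0.002811 / 0.23 = 0.01711 ft/day.
t = 100 / 0.01711 = 5845 days = 16 years.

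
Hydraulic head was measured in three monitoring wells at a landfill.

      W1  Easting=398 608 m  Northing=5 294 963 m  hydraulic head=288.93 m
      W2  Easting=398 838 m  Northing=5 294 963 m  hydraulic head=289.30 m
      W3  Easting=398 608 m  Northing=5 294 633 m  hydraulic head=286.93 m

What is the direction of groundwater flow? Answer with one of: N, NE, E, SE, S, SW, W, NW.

∂h/∂x = (289.30 − 288.93) / (398838 − 398608) = +0.001609
∂h/∂y = (286.93 − 288.93) / (5294633 − 5294963) = +0.006061
Flow = −∇h = (-0.001609 east, -0.006061 north), which points south.

S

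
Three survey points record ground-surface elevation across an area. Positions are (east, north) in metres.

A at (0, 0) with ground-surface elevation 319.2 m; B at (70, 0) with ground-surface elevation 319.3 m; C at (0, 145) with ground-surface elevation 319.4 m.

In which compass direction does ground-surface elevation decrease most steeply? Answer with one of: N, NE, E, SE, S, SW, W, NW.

SW

∂z/∂x = (319.3 − 319.2) / (70 − 0) = +0.001429
∂z/∂y = (319.4 − 319.2) / (145 − 0) = +0.001379
Steepest decrease is along −∇f = (-0.001429 E, -0.001379 N) → southwest.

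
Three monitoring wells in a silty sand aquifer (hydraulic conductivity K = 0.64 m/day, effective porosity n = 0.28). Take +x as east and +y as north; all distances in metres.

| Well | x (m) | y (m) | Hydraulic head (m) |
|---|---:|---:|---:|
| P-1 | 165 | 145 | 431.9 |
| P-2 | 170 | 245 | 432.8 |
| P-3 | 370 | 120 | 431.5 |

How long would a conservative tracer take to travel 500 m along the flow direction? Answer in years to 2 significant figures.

66 years

Three-point gradient (reference P-1): Δ to P-2 = (5, 100, +0.9), Δ to P-3 = (205, -25, -0.4).
∂h/∂x = -0.0008485, ∂h/∂y = +0.009042 (det = -20625).
|∇h| = √(-0.0008485² + 0.009042²) = 0.009082
Seepage velocity v = K·i/n = 0.64 × 0.009082 / 0.28 = 0.02076 m/day.
t = 500 / 0.02076 = 2.408e+04 days = 65.9 years.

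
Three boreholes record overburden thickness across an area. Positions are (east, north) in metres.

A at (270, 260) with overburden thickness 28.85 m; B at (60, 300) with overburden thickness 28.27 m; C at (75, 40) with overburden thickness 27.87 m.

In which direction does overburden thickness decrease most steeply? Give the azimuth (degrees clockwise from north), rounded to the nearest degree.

With d = a·x + b·y + c and A as origin, the differences give:
  (-210)·a + 40·b = -0.58
  (-195)·a + (-220)·b = -0.98
Eliminate b (×(-220) and ×40, subtract): 54000·a = 166.800 → a = ∂d/∂x = +0.003089
Back-substitute: b = ∂d/∂y = +0.001717.
Steepest decrease is along −∇f: components (-0.003089 E, -0.001717 N).
Azimuth = atan2(-0.003089, -0.001717) = 240.9° ≈ 241°.

241°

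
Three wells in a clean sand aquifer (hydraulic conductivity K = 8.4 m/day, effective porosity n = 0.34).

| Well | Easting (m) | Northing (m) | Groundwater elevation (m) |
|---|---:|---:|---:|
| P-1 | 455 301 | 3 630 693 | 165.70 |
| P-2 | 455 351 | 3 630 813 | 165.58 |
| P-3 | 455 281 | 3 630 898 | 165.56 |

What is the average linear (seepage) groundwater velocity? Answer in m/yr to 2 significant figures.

With h = a·x + b·y + c and P-1 as origin, the differences give:
  50·a + 120·b = -0.12
  (-20)·a + 205·b = -0.14
Eliminate b (×205 and ×120, subtract): 12650·a = -7.800 → a = ∂h/∂x = -0.0006166
Back-substitute: b = ∂h/∂y = -0.0007431.
|∇h| = √(-0.0006166² + -0.0007431²) = 0.0009656
Seepage velocity v = K·i/n = 8.4 × 0.0009656 / 0.34 = 0.02386 m/day = 8.715 m/yr.

8.7 m/yr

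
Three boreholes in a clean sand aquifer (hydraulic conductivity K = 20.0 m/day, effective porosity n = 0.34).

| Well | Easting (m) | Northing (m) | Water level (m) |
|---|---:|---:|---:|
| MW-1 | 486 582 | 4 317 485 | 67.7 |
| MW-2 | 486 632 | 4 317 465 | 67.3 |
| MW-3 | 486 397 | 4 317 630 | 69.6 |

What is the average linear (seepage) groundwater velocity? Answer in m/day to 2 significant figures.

With h = a·x + b·y + c and MW-1 as origin, the differences give:
  50·a + (-20)·b = -0.4
  (-185)·a + 145·b = +1.9
Eliminate b (×145 and ×(-20), subtract): 3550·a = -20.00 → a = ∂h/∂x = -0.005634
Back-substitute: b = ∂h/∂y = +0.005915.
|∇h| = √(-0.005634² + 0.005915²) = 0.008169
Seepage velocity v = K·i/n = 20.0 × 0.008169 / 0.34 = 0.4805 m/day.

0.48 m/day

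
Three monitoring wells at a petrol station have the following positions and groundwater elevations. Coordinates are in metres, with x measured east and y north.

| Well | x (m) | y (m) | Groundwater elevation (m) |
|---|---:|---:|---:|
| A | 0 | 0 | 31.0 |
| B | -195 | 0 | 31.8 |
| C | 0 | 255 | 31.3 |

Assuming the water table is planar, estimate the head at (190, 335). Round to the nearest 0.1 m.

∂h/∂x = (31.8 − 31.0) / (-195 − 0) = -0.004103
∂h/∂y = (31.3 − 31.0) / (255 − 0) = +0.001176
h(190, 335) = 31.0 + (-0.004103)·(190) + (+0.001176)·(335) = 31.0 -0.779 +0.394 = 30.615 m.

30.6 m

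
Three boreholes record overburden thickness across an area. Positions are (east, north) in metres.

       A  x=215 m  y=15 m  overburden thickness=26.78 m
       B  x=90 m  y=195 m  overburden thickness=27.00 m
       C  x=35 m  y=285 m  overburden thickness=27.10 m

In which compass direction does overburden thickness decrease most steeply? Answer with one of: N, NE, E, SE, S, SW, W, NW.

Differences from A: to B (Δx, Δy, Δh) = (-125, 180, +0.22); to C = (-180, 270, +0.32).
Determinant of the coordinate differences = (-125)·270 − (-180)·180 = -1350.
∂d/∂x = [(+0.22)·270 − (+0.32)·180] / -1350 = -0.001333
∂d/∂y = [(-125)·(+0.32) − (-180)·(+0.22)] / -1350 = +0.0002963
Steepest decrease is along −∇f = (+0.001333 E, -0.0002963 N) → east.

E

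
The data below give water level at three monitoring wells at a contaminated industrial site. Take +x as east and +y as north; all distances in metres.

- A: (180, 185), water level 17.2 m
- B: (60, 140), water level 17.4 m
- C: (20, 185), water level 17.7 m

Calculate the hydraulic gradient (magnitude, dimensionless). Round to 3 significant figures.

0.00499

Differences from A: to B (Δx, Δy, Δh) = (-120, -45, +0.2); to C = (-160, 0, +0.5).
Solve a·Δx + b·Δy = Δh: det = (-120)·0 − (-160)·(-45) = -7200.
∂h/∂x = [(+0.2)·0 − (+0.5)·(-45)] / -7200 = -0.003125
∂h/∂y = [(-120)·(+0.5) − (-160)·(+0.2)] / -7200 = +0.003889
|∇h| = √(-0.003125² + 0.003889²) = 0.004989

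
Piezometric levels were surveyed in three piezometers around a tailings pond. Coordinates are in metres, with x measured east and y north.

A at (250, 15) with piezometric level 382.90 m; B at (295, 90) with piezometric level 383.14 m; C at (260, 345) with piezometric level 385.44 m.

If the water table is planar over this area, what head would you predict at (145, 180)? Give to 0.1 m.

With h = a·x + b·y + c and A as origin, the differences give:
  45·a + 75·b = +0.24
  10·a + 330·b = +2.54
Eliminate b (×330 and ×75, subtract): 14100·a = -111.300 → a = ∂h/∂x = -0.007894
Back-substitute: b = ∂h/∂y = +0.007936.
h(145, 180) = 382.90 + (-0.007894)·(-105) + (+0.007936)·(165) = 382.90 +0.829 +1.309 = 385.038 m.

385.0 m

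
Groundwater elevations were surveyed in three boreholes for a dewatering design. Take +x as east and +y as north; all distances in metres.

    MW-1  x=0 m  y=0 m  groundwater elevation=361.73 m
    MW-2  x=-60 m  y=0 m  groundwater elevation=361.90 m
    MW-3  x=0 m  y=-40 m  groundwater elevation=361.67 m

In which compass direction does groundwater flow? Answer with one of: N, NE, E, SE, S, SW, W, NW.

SE

∂h/∂x = (361.90 − 361.73) / (-60 − 0) = -0.002833
∂h/∂y = (361.67 − 361.73) / (-40 − 0) = +0.001500
Flow = −∇h = (+0.002833 east, -0.001500 north), which points southeast.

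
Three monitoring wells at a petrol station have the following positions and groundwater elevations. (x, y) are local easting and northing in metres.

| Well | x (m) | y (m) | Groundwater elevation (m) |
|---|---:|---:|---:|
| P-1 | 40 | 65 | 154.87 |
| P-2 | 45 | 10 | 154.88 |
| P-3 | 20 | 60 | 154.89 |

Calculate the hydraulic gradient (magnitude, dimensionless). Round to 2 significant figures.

With h = a·x + b·y + c and P-1 as origin, the differences give:
  5·a + (-55)·b = +0.01
  (-20)·a + (-5)·b = +0.02
Eliminate b (×(-5) and ×(-55), subtract): -1125·a = 1.050 → a = ∂h/∂x = -0.0009333
Back-substitute: b = ∂h/∂y = -0.0002667.
|∇h| = √(-0.0009333² + -0.0002667²) = 0.0009707

0.00097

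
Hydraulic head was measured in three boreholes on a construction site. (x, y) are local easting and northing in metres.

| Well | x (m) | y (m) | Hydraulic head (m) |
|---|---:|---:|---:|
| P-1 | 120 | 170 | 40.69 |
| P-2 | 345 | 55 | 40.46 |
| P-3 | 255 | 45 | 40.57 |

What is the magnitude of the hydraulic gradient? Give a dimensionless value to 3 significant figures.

Taking P-1 as reference: P-2−P-1 = (225, -115, -0.23); P-3−P-1 = (135, -125, -0.12).
Solve a·Δx + b·Δy = Δh: det = 225·(-125) − 135·(-115) = -12600.
∂h/∂x = [(-0.23)·(-125) − (-0.12)·(-115)] / -12600 = -0.001187
∂h/∂y = [225·(-0.12) − 135·(-0.23)] / -12600 = -0.0003214
|∇h| = √(-0.001187² + -0.0003214²) = 0.00123

0.00123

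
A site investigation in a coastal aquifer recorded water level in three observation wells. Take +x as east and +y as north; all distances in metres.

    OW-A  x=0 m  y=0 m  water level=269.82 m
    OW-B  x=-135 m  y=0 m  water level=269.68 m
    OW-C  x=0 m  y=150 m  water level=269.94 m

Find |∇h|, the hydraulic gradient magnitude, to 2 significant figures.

0.0013

∂h/∂x = (269.68 − 269.82) / (-135 − 0) = +0.001037
∂h/∂y = (269.94 − 269.82) / (150 − 0) = +0.0008000
|∇h| = √(0.001037² + 0.0008000²) = 0.00131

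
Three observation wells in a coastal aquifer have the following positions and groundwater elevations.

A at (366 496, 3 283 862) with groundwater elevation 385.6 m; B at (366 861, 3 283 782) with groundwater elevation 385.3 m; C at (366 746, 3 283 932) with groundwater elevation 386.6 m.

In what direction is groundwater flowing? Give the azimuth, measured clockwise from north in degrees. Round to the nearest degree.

Three-point gradient (reference A): Δ to B = (365, -80, -0.3), Δ to C = (250, 70, +1.0).
∂h/∂x = +0.001295, ∂h/∂y = +0.009660 (det = 45550).
Flow direction (−∇h) has components (-0.001295 E, -0.009660 N).
Azimuth = atan2(E, N) = atan2(-0.001295, -0.009660) = 187.6° ≈ 188°.

188°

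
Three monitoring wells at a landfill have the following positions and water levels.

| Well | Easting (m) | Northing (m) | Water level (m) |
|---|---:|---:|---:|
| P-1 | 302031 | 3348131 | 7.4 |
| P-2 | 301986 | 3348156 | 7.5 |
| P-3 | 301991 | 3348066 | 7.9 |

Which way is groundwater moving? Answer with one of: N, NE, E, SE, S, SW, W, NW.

NE

With h = a·x + b·y + c and P-1 as origin, the differences give:
  (-45)·a + 25·b = +0.1
  (-40)·a + (-65)·b = +0.5
Eliminate b (×(-65) and ×25, subtract): 3925·a = -19.00 → a = ∂h/∂x = -0.004841
Back-substitute: b = ∂h/∂y = -0.004713.
Flow = −∇h = (+0.004841 east, +0.004713 north), which points northeast.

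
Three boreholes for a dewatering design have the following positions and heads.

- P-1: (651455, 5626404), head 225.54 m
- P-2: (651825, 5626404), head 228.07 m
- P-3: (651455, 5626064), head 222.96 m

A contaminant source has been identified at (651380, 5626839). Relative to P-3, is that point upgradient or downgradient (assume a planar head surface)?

upgradient

∂h/∂x = (228.07 − 225.54) / (651825 − 651455) = +0.006838
∂h/∂y = (222.96 − 225.54) / (5626064 − 5626404) = +0.007588
Head at (651380, 5626839) = 225.54 + (+0.006838)·(-75) + (+0.007588)·(435) = 228.33 m.
That is higher than the 222.96 m at P-3, so the point is upgradient.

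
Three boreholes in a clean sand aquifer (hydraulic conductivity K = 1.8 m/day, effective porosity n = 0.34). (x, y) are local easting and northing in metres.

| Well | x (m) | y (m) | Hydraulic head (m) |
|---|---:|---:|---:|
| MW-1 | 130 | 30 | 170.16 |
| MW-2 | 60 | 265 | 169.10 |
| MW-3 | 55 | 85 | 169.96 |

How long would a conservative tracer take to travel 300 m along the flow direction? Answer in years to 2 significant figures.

Differences from MW-1: to MW-2 (Δx, Δy, Δh) = (-70, 235, -1.06); to MW-3 = (-75, 55, -0.20).
Determinant of the coordinate differences = (-70)·55 − (-75)·235 = 13775.
∂h/∂x = [(-1.06)·55 − (-0.20)·235] / 13775 = -0.0008203
∂h/∂y = [(-70)·(-0.20) − (-75)·(-1.06)] / 13775 = -0.004755
|∇h| = √(-0.0008203² + -0.004755²) = 0.004825
Seepage velocity v = K·i/n = 1.8 × 0.004825 / 0.34 = 0.02554 m/day.
t = 300 / 0.02554 = 1.175e+04 days = 32.2 years.

32 years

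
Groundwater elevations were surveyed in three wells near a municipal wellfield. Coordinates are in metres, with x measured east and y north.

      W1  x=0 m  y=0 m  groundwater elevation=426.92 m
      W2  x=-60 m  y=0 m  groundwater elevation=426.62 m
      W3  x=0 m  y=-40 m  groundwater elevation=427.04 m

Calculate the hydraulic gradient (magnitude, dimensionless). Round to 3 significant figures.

0.00583

∂h/∂x = (426.62 − 426.92) / (-60 − 0) = +0.005000
∂h/∂y = (427.04 − 426.92) / (-40 − 0) = -0.003000
|∇h| = √(0.005000² + -0.003000²) = 0.005831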